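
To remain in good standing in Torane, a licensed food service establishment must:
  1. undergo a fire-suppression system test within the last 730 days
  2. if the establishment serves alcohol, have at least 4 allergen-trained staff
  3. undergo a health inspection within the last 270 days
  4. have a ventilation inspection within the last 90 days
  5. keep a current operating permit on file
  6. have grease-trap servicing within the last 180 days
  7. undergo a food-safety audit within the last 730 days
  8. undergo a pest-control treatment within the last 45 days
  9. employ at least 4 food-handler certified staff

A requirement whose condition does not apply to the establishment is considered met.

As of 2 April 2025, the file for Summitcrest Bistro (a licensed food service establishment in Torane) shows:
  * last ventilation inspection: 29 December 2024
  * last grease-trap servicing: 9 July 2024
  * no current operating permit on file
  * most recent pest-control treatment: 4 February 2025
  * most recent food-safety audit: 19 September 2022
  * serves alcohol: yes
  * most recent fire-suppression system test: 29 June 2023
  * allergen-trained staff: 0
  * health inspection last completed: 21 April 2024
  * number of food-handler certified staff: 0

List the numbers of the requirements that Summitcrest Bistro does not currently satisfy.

2, 3, 4, 5, 6, 7, 8, 9

1. fire-suppression system test 643 days ago vs limit 730 → met
2. condition 'serves alcohol' holds; allergen-trained staff 0 < 4 → not met
3. health inspection 346 days ago vs limit 270 → not met
4. ventilation inspection 94 days ago vs limit 90 → not met
5. current operating permit absent → not met
6. grease-trap servicing 267 days ago vs limit 180 → not met
7. food-safety audit 926 days ago vs limit 730 → not met
8. pest-control treatment 57 days ago vs limit 45 → not met
9. food-handler certified staff 0 < 4 → not met
Not met: 2, 3, 4, 5, 6, 7, 8, 9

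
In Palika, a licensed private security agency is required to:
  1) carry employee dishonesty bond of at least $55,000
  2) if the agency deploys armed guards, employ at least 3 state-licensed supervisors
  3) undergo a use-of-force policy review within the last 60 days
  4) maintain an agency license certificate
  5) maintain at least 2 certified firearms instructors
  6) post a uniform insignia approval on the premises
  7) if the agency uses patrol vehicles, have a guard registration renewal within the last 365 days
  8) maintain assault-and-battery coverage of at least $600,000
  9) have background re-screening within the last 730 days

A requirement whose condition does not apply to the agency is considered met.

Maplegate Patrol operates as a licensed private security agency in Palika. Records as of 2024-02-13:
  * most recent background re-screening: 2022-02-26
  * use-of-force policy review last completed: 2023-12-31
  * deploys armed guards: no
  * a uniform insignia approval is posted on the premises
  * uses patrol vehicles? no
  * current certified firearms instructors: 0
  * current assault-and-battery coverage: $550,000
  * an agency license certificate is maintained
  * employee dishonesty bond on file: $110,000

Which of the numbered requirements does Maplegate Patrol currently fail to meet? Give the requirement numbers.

5, 8

1. employee dishonesty bond $110,000 ≥ $55,000 → met
2. condition 'deploys armed guards' does not hold → requirement n/a → met
3. use-of-force policy review 44 days ago vs limit 60 → met
4. agency license certificate present → met
5. certified firearms instructors 0 < 2 → not met
6. uniform insignia approval present → met
7. condition 'uses patrol vehicles' does not hold → requirement n/a → met
8. assault-and-battery coverage $550,000 < $600,000 → not met
9. background re-screening 717 days ago vs limit 730 → met
Not met: 5, 8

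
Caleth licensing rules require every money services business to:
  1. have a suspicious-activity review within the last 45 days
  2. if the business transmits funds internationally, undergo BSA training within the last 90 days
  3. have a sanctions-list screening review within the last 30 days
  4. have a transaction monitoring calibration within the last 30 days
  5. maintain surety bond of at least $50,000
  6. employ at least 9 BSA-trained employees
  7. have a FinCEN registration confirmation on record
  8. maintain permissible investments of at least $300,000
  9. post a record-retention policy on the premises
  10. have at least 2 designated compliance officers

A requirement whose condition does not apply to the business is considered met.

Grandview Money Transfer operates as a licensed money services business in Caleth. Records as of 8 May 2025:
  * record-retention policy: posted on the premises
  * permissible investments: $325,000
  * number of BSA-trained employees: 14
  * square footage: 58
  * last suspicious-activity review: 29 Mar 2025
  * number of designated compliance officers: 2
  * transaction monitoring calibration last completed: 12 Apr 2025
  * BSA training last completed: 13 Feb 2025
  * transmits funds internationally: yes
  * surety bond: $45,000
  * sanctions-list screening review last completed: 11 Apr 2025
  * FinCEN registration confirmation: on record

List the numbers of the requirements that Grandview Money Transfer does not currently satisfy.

5

1. suspicious-activity review 40 days ago vs limit 45 → met
2. condition 'transmits funds internationally' holds; BSA training 84 days ago vs limit 90 → met
3. sanctions-list screening review 27 days ago vs limit 30 → met
4. transaction monitoring calibration 26 days ago vs limit 30 → met
5. surety bond $45,000 < $50,000 → not met
6. BSA-trained employees 14 ≥ 9 → met
7. FinCEN registration confirmation present → met
8. permissible investments $325,000 ≥ $300,000 → met
9. record-retention policy present → met
10. designated compliance officers 2 ≥ 2 → met
Not met: 5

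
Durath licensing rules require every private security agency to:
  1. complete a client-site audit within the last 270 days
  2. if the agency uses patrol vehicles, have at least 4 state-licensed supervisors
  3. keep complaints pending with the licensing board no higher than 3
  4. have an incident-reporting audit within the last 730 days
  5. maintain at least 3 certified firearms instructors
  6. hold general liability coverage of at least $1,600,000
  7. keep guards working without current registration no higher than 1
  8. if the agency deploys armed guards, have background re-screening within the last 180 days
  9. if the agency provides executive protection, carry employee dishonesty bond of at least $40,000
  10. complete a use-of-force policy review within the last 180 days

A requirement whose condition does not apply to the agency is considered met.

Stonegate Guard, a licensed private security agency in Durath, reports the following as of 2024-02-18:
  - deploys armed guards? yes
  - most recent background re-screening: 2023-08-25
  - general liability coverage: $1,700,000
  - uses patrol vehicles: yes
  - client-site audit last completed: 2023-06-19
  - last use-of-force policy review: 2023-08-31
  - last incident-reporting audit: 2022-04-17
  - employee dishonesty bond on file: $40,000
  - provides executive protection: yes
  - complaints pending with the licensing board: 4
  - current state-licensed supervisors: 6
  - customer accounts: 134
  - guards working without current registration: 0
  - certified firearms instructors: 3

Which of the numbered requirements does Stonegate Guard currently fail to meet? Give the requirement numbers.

1. client-site audit 244 days ago vs limit 270 → met
2. condition 'uses patrol vehicles' holds; state-licensed supervisors 6 ≥ 4 → met
3. complaints pending with the licensing board 4 > 3 → not met
4. incident-reporting audit 672 days ago vs limit 730 → met
5. certified firearms instructors 3 ≥ 3 → met
6. general liability coverage $1,700,000 ≥ $1,600,000 → met
7. guards working without current registration 0 ≤ 1 → met
8. condition 'deploys armed guards' holds; background re-screening 177 days ago vs limit 180 → met
9. condition 'provides executive protection' holds; employee dishonesty bond $40,000 ≥ $40,000 → met
10. use-of-force policy review 171 days ago vs limit 180 → met
Not met: 3

3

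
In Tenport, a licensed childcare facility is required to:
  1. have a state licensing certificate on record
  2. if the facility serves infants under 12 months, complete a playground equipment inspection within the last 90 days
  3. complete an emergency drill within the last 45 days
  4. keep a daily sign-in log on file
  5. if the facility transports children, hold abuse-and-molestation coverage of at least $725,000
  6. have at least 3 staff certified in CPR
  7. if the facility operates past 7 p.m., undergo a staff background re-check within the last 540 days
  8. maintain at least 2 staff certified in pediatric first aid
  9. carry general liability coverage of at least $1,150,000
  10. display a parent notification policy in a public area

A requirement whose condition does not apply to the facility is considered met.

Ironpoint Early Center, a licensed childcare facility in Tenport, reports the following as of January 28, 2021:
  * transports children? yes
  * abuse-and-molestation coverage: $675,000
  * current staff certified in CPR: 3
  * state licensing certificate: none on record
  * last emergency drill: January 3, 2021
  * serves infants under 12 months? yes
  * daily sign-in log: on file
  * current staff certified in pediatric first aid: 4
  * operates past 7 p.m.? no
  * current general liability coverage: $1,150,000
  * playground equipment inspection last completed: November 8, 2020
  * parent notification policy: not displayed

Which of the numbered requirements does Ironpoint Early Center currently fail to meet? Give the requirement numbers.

1. state licensing certificate absent → not met
2. condition 'serves infants under 12 months' holds; playground equipment inspection 81 days ago vs limit 90 → met
3. emergency drill 25 days ago vs limit 45 → met
4. daily sign-in log present → met
5. condition 'transports children' holds; abuse-and-molestation coverage $675,000 < $725,000 → not met
6. staff certified in CPR 3 ≥ 3 → met
7. condition 'operates past 7 p.m.' does not hold → requirement n/a → met
8. staff certified in pediatric first aid 4 ≥ 2 → met
9. general liability coverage $1,150,000 ≥ $1,150,000 → met
10. parent notification policy absent → not met
Not met: 1, 5, 10

1, 5, 10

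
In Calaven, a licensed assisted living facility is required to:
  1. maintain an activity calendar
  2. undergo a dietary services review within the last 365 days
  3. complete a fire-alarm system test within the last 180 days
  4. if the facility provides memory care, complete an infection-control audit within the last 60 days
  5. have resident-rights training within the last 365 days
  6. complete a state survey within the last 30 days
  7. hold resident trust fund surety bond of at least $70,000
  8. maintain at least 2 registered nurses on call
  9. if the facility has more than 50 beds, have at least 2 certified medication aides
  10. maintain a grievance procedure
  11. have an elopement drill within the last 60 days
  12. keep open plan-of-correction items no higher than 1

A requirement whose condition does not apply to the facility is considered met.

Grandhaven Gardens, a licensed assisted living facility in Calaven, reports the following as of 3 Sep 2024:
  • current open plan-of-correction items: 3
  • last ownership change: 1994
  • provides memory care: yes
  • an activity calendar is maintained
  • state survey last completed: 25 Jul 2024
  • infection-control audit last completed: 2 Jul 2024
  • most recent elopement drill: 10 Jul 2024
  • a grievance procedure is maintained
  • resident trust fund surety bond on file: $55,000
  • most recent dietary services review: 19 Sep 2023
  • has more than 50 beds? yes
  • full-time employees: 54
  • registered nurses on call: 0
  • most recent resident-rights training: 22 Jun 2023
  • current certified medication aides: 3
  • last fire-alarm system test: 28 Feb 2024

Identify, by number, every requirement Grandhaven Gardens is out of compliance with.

1. activity calendar present → met
2. dietary services review 350 days ago vs limit 365 → met
3. fire-alarm system test 188 days ago vs limit 180 → not met
4. condition 'provides memory care' holds; infection-control audit 63 days ago vs limit 60 → not met
5. resident-rights training 439 days ago vs limit 365 → not met
6. state survey 40 days ago vs limit 30 → not met
7. resident trust fund surety bond $55,000 < $70,000 → not met
8. registered nurses on call 0 < 2 → not met
9. condition 'has more than 50 beds' holds; certified medication aides 3 ≥ 2 → met
10. grievance procedure present → met
11. elopement drill 55 days ago vs limit 60 → met
12. open plan-of-correction items 3 > 1 → not met
Not met: 3, 4, 5, 6, 7, 8, 12

3, 4, 5, 6, 7, 8, 12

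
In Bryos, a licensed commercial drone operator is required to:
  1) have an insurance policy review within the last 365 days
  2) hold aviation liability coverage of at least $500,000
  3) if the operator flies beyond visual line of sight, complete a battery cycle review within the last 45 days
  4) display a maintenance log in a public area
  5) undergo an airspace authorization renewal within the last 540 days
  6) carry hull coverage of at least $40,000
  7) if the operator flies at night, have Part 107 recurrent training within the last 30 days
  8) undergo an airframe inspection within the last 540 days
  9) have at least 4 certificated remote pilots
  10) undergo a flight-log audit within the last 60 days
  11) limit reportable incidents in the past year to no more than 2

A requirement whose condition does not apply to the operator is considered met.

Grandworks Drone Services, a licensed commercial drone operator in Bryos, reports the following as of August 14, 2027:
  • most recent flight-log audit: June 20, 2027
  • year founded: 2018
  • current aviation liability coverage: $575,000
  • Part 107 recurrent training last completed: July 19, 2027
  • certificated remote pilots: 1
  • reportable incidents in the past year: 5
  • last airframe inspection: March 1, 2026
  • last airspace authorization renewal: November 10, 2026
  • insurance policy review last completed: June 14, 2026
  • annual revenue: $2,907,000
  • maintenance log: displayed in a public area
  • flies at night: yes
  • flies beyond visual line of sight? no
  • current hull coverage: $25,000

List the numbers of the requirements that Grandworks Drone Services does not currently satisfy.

1, 6, 9, 11

1. insurance policy review 426 days ago vs limit 365 → not met
2. aviation liability coverage $575,000 ≥ $500,000 → met
3. condition 'flies beyond visual line of sight' does not hold → requirement n/a → met
4. maintenance log present → met
5. airspace authorization renewal 277 days ago vs limit 540 → met
6. hull coverage $25,000 < $40,000 → not met
7. condition 'flies at night' holds; Part 107 recurrent training 26 days ago vs limit 30 → met
8. airframe inspection 531 days ago vs limit 540 → met
9. certificated remote pilots 1 < 4 → not met
10. flight-log audit 55 days ago vs limit 60 → met
11. reportable incidents in the past year 5 > 2 → not met
Not met: 1, 6, 9, 11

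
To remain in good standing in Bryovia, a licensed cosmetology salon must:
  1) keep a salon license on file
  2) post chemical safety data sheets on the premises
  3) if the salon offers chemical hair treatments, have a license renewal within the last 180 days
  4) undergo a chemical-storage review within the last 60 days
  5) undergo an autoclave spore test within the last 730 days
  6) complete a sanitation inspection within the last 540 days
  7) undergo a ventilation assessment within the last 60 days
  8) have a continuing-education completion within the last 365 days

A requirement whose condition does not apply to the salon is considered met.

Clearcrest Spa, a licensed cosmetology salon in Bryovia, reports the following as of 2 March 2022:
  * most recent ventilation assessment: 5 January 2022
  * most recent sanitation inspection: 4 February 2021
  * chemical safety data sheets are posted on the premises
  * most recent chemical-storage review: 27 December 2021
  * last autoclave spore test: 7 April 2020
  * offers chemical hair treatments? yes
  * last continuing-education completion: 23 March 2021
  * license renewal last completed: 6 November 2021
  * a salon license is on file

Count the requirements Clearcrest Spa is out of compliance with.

1. salon license present → met
2. chemical safety data sheets present → met
3. condition 'offers chemical hair treatments' holds; license renewal 116 days ago vs limit 180 → met
4. chemical-storage review 65 days ago vs limit 60 → not met
5. autoclave spore test 694 days ago vs limit 730 → met
6. sanitation inspection 391 days ago vs limit 540 → met
7. ventilation assessment 56 days ago vs limit 60 → met
8. continuing-education completion 344 days ago vs limit 365 → met
Not met: 1 of 8

1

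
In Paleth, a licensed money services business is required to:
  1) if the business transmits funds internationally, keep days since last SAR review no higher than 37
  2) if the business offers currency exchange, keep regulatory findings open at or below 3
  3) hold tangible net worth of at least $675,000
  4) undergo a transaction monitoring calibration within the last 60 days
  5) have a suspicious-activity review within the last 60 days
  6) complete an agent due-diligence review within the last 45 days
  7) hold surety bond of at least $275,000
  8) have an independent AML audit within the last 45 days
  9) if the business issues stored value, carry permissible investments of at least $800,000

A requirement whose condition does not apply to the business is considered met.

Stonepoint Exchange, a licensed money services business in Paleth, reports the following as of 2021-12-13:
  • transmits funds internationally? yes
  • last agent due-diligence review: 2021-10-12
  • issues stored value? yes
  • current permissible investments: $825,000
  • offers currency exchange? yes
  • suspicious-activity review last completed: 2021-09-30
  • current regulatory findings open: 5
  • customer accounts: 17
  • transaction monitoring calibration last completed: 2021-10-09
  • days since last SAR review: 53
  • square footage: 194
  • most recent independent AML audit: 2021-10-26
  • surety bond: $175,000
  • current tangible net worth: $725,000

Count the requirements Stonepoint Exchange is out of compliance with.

7

1. condition 'transmits funds internationally' holds; days since last SAR review 53 > 37 → not met
2. condition 'offers currency exchange' holds; regulatory findings open 5 > 3 → not met
3. tangible net worth $725,000 ≥ $675,000 → met
4. transaction monitoring calibration 65 days ago vs limit 60 → not met
5. suspicious-activity review 74 days ago vs limit 60 → not met
6. agent due-diligence review 62 days ago vs limit 45 → not met
7. surety bond $175,000 < $275,000 → not met
8. independent AML audit 48 days ago vs limit 45 → not met
9. condition 'issues stored value' holds; permissible investments $825,000 ≥ $800,000 → met
Not met: 7 of 9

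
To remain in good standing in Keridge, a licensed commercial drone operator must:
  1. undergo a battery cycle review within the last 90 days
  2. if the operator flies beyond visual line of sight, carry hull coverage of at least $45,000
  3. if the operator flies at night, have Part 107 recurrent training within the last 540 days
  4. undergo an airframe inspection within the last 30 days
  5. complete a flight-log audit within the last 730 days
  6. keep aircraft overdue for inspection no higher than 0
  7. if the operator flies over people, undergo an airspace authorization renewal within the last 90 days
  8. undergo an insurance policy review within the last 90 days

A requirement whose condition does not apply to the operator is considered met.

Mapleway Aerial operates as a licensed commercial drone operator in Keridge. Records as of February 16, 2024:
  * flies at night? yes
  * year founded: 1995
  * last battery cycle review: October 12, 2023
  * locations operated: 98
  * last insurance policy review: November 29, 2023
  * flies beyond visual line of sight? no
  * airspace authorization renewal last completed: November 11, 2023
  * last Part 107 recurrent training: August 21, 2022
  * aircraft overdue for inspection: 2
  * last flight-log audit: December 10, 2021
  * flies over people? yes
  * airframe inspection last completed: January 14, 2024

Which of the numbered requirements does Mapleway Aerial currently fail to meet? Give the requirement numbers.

1, 3, 4, 5, 6, 7

1. battery cycle review 127 days ago vs limit 90 → not met
2. condition 'flies beyond visual line of sight' does not hold → requirement n/a → met
3. condition 'flies at night' holds; Part 107 recurrent training 544 days ago vs limit 540 → not met
4. airframe inspection 33 days ago vs limit 30 → not met
5. flight-log audit 798 days ago vs limit 730 → not met
6. aircraft overdue for inspection 2 > 0 → not met
7. condition 'flies over people' holds; airspace authorization renewal 97 days ago vs limit 90 → not met
8. insurance policy review 79 days ago vs limit 90 → met
Not met: 1, 3, 4, 5, 6, 7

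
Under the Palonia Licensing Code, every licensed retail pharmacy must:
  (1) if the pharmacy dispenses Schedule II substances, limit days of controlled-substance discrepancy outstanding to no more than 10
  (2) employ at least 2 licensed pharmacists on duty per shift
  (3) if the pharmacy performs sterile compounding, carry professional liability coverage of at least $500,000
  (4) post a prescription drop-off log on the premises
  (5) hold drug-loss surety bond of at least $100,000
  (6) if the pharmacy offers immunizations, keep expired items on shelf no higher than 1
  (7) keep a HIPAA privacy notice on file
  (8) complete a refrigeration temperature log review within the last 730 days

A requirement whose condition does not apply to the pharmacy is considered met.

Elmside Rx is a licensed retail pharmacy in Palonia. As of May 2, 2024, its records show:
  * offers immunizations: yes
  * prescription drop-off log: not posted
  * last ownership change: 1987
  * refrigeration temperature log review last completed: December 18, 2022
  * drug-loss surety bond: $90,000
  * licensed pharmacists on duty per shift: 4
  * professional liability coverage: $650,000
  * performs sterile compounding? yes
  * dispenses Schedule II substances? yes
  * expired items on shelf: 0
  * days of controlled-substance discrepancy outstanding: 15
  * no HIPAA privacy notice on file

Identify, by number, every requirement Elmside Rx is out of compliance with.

1, 4, 5, 7

1. condition 'dispenses Schedule II substances' holds; days of controlled-substance discrepancy outstanding 15 > 10 → not met
2. licensed pharmacists on duty per shift 4 ≥ 2 → met
3. condition 'performs sterile compounding' holds; professional liability coverage $650,000 ≥ $500,000 → met
4. prescription drop-off log absent → not met
5. drug-loss surety bond $90,000 < $100,000 → not met
6. condition 'offers immunizations' holds; expired items on shelf 0 ≤ 1 → met
7. HIPAA privacy notice absent → not met
8. refrigeration temperature log review 501 days ago vs limit 730 → met
Not met: 1, 4, 5, 7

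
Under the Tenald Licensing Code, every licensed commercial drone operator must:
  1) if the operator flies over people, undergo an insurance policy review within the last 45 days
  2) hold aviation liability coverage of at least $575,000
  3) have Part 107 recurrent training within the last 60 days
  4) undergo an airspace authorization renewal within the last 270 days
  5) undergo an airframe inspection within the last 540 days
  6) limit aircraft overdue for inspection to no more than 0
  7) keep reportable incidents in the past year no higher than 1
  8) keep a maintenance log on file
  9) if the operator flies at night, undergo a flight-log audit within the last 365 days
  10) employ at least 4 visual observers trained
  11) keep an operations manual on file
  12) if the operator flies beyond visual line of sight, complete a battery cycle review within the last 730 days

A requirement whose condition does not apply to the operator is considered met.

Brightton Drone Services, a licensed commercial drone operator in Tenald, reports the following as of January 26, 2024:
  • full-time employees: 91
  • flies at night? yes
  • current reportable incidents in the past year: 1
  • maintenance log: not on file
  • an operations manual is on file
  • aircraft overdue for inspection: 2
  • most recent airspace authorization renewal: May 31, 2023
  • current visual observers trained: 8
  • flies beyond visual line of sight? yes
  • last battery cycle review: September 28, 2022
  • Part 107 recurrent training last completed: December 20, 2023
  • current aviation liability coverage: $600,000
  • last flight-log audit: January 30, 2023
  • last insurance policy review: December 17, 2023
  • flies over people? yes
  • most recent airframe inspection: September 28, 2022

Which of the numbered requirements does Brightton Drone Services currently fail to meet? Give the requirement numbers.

6, 8

1. condition 'flies over people' holds; insurance policy review 40 days ago vs limit 45 → met
2. aviation liability coverage $600,000 ≥ $575,000 → met
3. Part 107 recurrent training 37 days ago vs limit 60 → met
4. airspace authorization renewal 240 days ago vs limit 270 → met
5. airframe inspection 485 days ago vs limit 540 → met
6. aircraft overdue for inspection 2 > 0 → not met
7. reportable incidents in the past year 1 ≤ 1 → met
8. maintenance log absent → not met
9. condition 'flies at night' holds; flight-log audit 361 days ago vs limit 365 → met
10. visual observers trained 8 ≥ 4 → met
11. operations manual present → met
12. condition 'flies beyond visual line of sight' holds; battery cycle review 485 days ago vs limit 730 → met
Not met: 6, 8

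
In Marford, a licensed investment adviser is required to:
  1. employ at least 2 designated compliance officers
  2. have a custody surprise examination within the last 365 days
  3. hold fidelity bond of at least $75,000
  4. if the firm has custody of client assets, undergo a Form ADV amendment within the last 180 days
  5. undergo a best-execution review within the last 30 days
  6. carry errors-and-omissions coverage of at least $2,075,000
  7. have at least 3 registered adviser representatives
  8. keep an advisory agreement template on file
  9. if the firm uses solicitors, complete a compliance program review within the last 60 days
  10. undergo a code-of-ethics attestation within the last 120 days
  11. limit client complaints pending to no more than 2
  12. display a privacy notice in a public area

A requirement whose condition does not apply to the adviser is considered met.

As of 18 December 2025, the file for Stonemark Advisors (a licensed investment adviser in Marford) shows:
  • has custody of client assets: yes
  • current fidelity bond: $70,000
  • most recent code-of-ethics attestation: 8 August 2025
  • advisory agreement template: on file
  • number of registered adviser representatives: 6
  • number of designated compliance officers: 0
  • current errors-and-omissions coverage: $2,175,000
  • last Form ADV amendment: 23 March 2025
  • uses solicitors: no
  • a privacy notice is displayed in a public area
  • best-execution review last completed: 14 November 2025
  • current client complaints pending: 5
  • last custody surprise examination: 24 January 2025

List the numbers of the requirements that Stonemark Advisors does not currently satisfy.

1, 3, 4, 5, 10, 11

1. designated compliance officers 0 < 2 → not met
2. custody surprise examination 328 days ago vs limit 365 → met
3. fidelity bond $70,000 < $75,000 → not met
4. condition 'has custody of client assets' holds; Form ADV amendment 270 days ago vs limit 180 → not met
5. best-execution review 34 days ago vs limit 30 → not met
6. errors-and-omissions coverage $2,175,000 ≥ $2,075,000 → met
7. registered adviser representatives 6 ≥ 3 → met
8. advisory agreement template present → met
9. condition 'uses solicitors' does not hold → requirement n/a → met
10. code-of-ethics attestation 132 days ago vs limit 120 → not met
11. client complaints pending 5 > 2 → not met
12. privacy notice present → met
Not met: 1, 3, 4, 5, 10, 11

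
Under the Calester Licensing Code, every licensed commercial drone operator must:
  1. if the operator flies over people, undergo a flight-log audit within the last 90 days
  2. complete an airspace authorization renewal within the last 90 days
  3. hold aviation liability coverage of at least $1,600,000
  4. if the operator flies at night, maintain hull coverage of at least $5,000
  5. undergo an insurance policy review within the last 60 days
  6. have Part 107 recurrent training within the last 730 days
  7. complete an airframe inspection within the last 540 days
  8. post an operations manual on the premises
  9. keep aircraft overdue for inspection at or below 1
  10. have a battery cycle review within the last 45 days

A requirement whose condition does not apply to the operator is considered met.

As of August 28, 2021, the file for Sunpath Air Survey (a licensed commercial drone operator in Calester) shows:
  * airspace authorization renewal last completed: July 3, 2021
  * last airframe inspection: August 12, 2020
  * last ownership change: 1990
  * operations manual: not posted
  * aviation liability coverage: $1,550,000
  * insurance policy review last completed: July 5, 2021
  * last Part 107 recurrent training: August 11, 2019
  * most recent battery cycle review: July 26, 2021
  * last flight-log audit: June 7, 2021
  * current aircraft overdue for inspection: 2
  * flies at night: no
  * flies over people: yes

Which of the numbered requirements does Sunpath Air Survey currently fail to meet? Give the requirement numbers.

3, 6, 8, 9

1. condition 'flies over people' holds; flight-log audit 82 days ago vs limit 90 → met
2. airspace authorization renewal 56 days ago vs limit 90 → met
3. aviation liability coverage $1,550,000 < $1,600,000 → not met
4. condition 'flies at night' does not hold → requirement n/a → met
5. insurance policy review 54 days ago vs limit 60 → met
6. Part 107 recurrent training 748 days ago vs limit 730 → not met
7. airframe inspection 381 days ago vs limit 540 → met
8. operations manual absent → not met
9. aircraft overdue for inspection 2 > 1 → not met
10. battery cycle review 33 days ago vs limit 45 → met
Not met: 3, 6, 8, 9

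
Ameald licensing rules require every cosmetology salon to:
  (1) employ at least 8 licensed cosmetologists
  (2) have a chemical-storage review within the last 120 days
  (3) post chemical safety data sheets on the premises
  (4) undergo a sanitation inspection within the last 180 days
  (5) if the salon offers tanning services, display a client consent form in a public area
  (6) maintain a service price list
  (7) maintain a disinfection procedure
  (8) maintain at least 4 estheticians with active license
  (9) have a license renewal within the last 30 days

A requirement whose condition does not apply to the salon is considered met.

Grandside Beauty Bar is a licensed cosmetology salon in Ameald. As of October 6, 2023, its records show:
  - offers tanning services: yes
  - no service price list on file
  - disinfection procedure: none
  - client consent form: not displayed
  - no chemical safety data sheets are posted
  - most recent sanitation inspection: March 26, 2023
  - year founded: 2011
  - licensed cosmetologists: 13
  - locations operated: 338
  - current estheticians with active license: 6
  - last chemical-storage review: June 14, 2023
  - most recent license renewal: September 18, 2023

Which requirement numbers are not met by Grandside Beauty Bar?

1. licensed cosmetologists 13 ≥ 8 → met
2. chemical-storage review 114 days ago vs limit 120 → met
3. chemical safety data sheets absent → not met
4. sanitation inspection 194 days ago vs limit 180 → not met
5. condition 'offers tanning services' holds; client consent form absent → not met
6. service price list absent → not met
7. disinfection procedure absent → not met
8. estheticians with active license 6 ≥ 4 → met
9. license renewal 18 days ago vs limit 30 → met
Not met: 3, 4, 5, 6, 7

3, 4, 5, 6, 7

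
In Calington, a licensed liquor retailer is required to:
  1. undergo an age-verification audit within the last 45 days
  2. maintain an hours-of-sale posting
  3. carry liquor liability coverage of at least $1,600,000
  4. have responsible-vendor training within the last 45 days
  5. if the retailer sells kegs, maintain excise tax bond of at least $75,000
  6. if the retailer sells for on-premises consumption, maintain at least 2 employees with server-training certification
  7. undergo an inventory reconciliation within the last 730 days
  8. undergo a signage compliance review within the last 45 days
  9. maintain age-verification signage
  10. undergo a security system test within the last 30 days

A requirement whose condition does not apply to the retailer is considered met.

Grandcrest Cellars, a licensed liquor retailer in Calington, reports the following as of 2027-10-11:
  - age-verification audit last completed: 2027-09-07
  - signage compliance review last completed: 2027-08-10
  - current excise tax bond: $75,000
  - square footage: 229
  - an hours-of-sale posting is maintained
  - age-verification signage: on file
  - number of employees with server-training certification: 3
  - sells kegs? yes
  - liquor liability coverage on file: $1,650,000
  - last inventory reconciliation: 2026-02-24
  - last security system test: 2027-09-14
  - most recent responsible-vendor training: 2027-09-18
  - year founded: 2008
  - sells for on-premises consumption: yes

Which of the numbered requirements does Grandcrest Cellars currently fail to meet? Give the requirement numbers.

8

1. age-verification audit 34 days ago vs limit 45 → met
2. hours-of-sale posting present → met
3. liquor liability coverage $1,650,000 ≥ $1,600,000 → met
4. responsible-vendor training 23 days ago vs limit 45 → met
5. condition 'sells kegs' holds; excise tax bond $75,000 ≥ $75,000 → met
6. condition 'sells for on-premises consumption' holds; employees with server-training certification 3 ≥ 2 → met
7. inventory reconciliation 594 days ago vs limit 730 → met
8. signage compliance review 62 days ago vs limit 45 → not met
9. age-verification signage present → met
10. security system test 27 days ago vs limit 30 → met
Not met: 8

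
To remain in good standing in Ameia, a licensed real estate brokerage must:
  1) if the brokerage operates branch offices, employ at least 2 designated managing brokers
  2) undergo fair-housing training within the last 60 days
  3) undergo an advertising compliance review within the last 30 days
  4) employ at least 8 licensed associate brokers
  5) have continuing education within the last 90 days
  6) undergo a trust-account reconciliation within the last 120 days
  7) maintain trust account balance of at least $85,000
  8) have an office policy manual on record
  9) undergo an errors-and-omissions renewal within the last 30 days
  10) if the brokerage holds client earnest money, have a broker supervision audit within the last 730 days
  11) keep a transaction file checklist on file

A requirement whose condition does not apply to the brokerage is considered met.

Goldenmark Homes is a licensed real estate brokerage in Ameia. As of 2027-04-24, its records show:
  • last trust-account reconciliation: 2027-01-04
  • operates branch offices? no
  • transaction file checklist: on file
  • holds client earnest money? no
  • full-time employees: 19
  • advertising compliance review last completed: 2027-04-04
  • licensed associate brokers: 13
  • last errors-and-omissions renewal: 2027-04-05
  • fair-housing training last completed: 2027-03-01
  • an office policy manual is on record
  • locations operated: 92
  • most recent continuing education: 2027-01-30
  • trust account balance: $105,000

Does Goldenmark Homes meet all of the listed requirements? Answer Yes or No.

1. condition 'operates branch offices' does not hold → requirement n/a → met
2. fair-housing training 54 days ago vs limit 60 → met
3. advertising compliance review 20 days ago vs limit 30 → met
4. licensed associate brokers 13 ≥ 8 → met
5. continuing education 84 days ago vs limit 90 → met
6. trust-account reconciliation 110 days ago vs limit 120 → met
7. trust account balance $105,000 ≥ $85,000 → met
8. office policy manual present → met
9. errors-and-omissions renewal 19 days ago vs limit 30 → met
10. condition 'holds client earnest money' does not hold → requirement n/a → met
11. transaction file checklist present → met
All met.

Yes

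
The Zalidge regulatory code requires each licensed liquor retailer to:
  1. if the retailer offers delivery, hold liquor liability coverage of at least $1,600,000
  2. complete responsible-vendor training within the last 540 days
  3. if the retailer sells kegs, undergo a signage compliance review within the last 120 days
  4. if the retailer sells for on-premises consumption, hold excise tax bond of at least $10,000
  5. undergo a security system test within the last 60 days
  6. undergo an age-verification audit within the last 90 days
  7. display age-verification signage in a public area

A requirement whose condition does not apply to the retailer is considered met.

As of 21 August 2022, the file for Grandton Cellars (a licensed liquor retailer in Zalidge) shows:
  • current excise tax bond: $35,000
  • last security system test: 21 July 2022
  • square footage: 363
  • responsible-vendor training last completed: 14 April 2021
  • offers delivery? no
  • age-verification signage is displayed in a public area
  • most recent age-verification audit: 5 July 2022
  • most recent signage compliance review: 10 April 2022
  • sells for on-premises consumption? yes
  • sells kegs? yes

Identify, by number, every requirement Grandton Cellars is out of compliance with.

3

1. condition 'offers delivery' does not hold → requirement n/a → met
2. responsible-vendor training 494 days ago vs limit 540 → met
3. condition 'sells kegs' holds; signage compliance review 133 days ago vs limit 120 → not met
4. condition 'sells for on-premises consumption' holds; excise tax bond $35,000 ≥ $10,000 → met
5. security system test 31 days ago vs limit 60 → met
6. age-verification audit 47 days ago vs limit 90 → met
7. age-verification signage present → met
Not met: 3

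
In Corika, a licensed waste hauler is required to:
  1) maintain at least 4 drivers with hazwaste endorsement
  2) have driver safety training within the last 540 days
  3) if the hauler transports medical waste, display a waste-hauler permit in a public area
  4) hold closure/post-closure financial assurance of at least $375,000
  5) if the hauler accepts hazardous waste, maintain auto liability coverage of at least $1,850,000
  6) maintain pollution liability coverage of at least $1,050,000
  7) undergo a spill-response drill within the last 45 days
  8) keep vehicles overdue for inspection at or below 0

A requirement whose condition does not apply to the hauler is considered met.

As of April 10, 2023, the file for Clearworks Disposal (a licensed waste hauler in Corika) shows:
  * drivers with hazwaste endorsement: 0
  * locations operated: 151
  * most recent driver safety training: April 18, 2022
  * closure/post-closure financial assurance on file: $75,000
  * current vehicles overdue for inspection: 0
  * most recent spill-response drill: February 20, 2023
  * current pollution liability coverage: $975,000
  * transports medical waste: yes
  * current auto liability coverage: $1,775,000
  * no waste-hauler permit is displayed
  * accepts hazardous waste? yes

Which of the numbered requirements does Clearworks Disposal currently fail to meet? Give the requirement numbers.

1, 3, 4, 5, 6, 7

1. drivers with hazwaste endorsement 0 < 4 → not met
2. driver safety training 357 days ago vs limit 540 → met
3. condition 'transports medical waste' holds; waste-hauler permit absent → not met
4. closure/post-closure financial assurance $75,000 < $375,000 → not met
5. condition 'accepts hazardous waste' holds; auto liability coverage $1,775,000 < $1,850,000 → not met
6. pollution liability coverage $975,000 < $1,050,000 → not met
7. spill-response drill 49 days ago vs limit 45 → not met
8. vehicles overdue for inspection 0 ≤ 0 → met
Not met: 1, 3, 4, 5, 6, 7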